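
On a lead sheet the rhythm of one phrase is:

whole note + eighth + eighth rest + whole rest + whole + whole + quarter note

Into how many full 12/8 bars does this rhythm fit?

One bar of 12/8 = 12 eighth notes.
Convert each value to eighth notes: whole note = 8; eighth = 1; eighth rest = 1; whole rest = 8; whole = 8; whole = 8; quarter note = 2.
Adding: 8 + 1 + 1 + 8 + 8 + 8 + 2 = 36.
36 ÷ 12 = 3 complete bars with 0 left over.

3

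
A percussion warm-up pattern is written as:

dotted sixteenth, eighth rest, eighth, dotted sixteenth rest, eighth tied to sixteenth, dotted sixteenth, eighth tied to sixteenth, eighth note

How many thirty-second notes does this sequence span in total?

Convert each value to thirty-second notes: dotted sixteenth = 3; eighth rest = 4; eighth = 4; dotted sixteenth rest = 3; eighth tied to sixteenth (eighth + sixteenth) = 6; dotted sixteenth = 3; eighth tied to sixteenth (eighth + sixteenth) = 6; eighth note = 4.
Altogether 3 + 4 + 4 + 3 + 6 + 3 + 6 + 4 = 33 thirty-second notes.

33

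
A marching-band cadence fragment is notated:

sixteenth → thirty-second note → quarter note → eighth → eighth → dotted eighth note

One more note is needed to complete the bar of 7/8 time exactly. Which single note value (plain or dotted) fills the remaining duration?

dotted sixteenth note

The bar of 7/8 = 28 thirty-second notes.
In thirty-second notes: sixteenth = 2; thirty-second note = 1; quarter note = 8; eighth = 4; eighth = 4; dotted eighth note = 6.
Adding: 2 + 1 + 8 + 4 + 4 + 6 = 25.
Remaining: 28 − 25 = 3 thirty-second notes, which is a dotted sixteenth note.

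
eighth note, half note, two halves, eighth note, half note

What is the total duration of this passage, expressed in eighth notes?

Each duration in eighth notes: eighth note = 1; half note = 4; half = 4; half = 4; eighth note = 1; half note = 4.
Adding: 1 + 4 + 4 + 4 + 1 + 4 = 18 eighth notes.

18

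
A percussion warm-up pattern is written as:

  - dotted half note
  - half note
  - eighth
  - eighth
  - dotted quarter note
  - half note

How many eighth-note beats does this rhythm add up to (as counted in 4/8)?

One eighth-note beat = 2 sixteenth notes.
In sixteenth notes: dotted half note = 12; half note = 8; eighth = 2; eighth = 2; dotted quarter note = 6; half note = 8.
Adding: 12 + 8 + 2 + 2 + 6 + 8 = 38.
38 ÷ 2 = 19 beats.

19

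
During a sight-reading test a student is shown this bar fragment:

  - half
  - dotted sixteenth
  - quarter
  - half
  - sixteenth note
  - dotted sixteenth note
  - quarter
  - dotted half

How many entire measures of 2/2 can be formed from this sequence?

2

One bar of 2/2 = 32 thirty-second notes.
Convert each value to thirty-second notes: half = 16; dotted sixteenth = 3; quarter = 8; half = 16; sixteenth note = 2; dotted sixteenth note = 3; quarter = 8; dotted half = 24.
Total: 16 + 3 + 8 + 16 + 2 + 3 + 8 + 24 = 80.
80 ÷ 32 = 2 complete bars with 16 left over.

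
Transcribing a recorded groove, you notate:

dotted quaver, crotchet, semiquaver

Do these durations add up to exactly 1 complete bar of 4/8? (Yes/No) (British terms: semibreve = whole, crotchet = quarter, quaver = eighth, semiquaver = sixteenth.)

Yes

One bar of 4/8 = 8 sixteenth notes.
Working in sixteenth notes: dotted quaver = 3; crotchet = 4; semiquaver = 1.
Adding: 3 + 4 + 1 = 8.
8 equals 8, so the answer is Yes.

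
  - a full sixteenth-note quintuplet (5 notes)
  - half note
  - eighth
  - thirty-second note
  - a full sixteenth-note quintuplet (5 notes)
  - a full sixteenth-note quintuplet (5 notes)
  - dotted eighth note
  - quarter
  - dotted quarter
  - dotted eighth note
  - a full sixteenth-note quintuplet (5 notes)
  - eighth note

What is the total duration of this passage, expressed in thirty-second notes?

89

Express everything in thirty-second notes: a full sixteenth-note quintuplet (5 notes) (five quintuplet sixteenths span one quarter) = 8; half note = 16; eighth = 4; thirty-second note = 1; a full sixteenth-note quintuplet (5 notes) (five quintuplet sixteenths span one quarter) = 8; a full sixteenth-note quintuplet (5 notes) (five quintuplet sixteenths span one quarter) = 8; dotted eighth note = 6; quarter = 8; dotted quarter = 12; dotted eighth note = 6; a full sixteenth-note quintuplet (5 notes) (five quintuplet sixteenths span one quarter) = 8; eighth note = 4.
Total: 8 + 16 + 4 + 1 + 8 + 8 + 6 + 8 + 12 + 6 + 8 + 4 = 89 thirty-second notes.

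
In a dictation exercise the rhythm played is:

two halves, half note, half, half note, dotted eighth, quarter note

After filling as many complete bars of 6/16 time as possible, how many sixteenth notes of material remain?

5

One bar of 6/16 = 6 sixteenth notes.
Express everything in sixteenth notes: half = 8; half = 8; half note = 8; half = 8; half note = 8; dotted eighth = 3; quarter note = 4.
Altogether 8 + 8 + 8 + 8 + 8 + 3 + 4 = 47.
47 ÷ 6 = 7 complete bars with 5 sixteenth notes remaining.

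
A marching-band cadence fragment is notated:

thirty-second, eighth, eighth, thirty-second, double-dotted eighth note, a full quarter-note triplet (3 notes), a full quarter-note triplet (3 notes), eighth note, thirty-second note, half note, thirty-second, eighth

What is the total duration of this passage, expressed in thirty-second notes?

In thirty-second notes: thirty-second = 1; eighth = 4; eighth = 4; thirty-second = 1; double-dotted eighth note = 7; a full quarter-note triplet (3 notes) (three triplet quarters span one half) = 16; a full quarter-note triplet (3 notes) (three triplet quarters span one half) = 16; eighth note = 4; thirty-second note = 1; half note = 16; thirty-second = 1; eighth = 4.
Adding: 1 + 4 + 4 + 1 + 7 + 16 + 16 + 4 + 1 + 16 + 1 + 4 = 75 thirty-second notes.

75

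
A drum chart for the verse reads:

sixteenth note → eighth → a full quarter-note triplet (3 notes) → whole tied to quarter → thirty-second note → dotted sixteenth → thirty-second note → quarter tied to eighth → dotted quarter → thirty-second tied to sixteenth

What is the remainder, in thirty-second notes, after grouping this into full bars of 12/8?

46

One bar of 12/8 = 48 thirty-second notes.
Express everything in thirty-second notes: sixteenth note = 2; eighth = 4; a full quarter-note triplet (3 notes) (three triplet quarters span one half) = 16; whole tied to quarter (whole + quarter) = 40; thirty-second note = 1; dotted sixteenth = 3; thirty-second note = 1; quarter tied to eighth (quarter + eighth) = 12; dotted quarter = 12; thirty-second tied to sixteenth (thirty-second + sixteenth) = 3.
Adding: 2 + 4 + 16 + 40 + 1 + 3 + 1 + 12 + 12 + 3 = 94.
94 ÷ 48 = 1 complete bar with 46 thirty-second notes remaining.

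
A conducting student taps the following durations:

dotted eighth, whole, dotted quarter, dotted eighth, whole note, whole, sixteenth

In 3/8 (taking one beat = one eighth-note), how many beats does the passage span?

30.5

One eighth-note beat = 2 sixteenth notes.
Express everything in sixteenth notes: dotted eighth = 3; whole = 16; dotted quarter = 6; dotted eighth = 3; whole note = 16; whole = 16; sixteenth = 1.
Adding: 3 + 16 + 6 + 3 + 16 + 16 + 1 = 61.
61 ÷ 2 = 30.5 beats.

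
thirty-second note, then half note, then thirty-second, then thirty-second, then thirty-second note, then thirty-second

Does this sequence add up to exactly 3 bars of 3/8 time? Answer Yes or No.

No

One bar of 3/8 = 12 thirty-second notes, so 3 bars = 36.
Working in thirty-second notes: thirty-second note = 1; half note = 16; thirty-second = 1; thirty-second = 1; thirty-second note = 1; thirty-second = 1.
Altogether 1 + 16 + 1 + 1 + 1 + 1 = 21.
21 falls short of 36, so the answer is No.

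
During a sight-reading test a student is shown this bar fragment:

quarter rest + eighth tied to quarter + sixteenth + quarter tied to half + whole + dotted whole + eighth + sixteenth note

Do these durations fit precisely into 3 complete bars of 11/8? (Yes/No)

One bar of 11/8 = 22 sixteenth notes, so 3 bars = 66.
In sixteenth notes: quarter rest = 4; eighth tied to quarter (eighth + quarter) = 6; sixteenth = 1; quarter tied to half (quarter + half) = 12; whole = 16; dotted whole = 24; eighth = 2; sixteenth note = 1.
Altogether 4 + 6 + 1 + 12 + 16 + 24 + 2 + 1 = 66.
66 equals 66, so the answer is Yes.

Yes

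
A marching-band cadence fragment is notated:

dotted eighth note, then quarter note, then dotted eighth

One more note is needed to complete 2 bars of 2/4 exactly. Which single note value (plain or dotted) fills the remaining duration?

2 bars of 2/4 = 16 sixteenth notes.
In sixteenth notes: dotted eighth note = 3; quarter note = 4; dotted eighth = 3.
Altogether 3 + 4 + 3 = 10.
Remaining: 16 − 10 = 6 sixteenth notes, which is a dotted quarter note.

dotted quarter note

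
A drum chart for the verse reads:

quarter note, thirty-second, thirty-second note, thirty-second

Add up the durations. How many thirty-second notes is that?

11

In thirty-second notes: quarter note = 8; thirty-second = 1; thirty-second note = 1; thirty-second = 1.
Adding: 8 + 1 + 1 + 1 = 11 thirty-second notes.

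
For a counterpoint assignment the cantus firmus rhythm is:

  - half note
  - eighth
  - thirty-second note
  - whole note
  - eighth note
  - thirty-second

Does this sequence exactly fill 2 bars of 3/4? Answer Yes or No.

No

One bar of 3/4 = 24 thirty-second notes, so 2 bars = 48.
Convert each value to thirty-second notes: half note = 16; eighth = 4; thirty-second note = 1; whole note = 32; eighth note = 4; thirty-second = 1.
Sum: 16 + 4 + 1 + 32 + 4 + 1 = 58.
58 exceeds 48, so the answer is No.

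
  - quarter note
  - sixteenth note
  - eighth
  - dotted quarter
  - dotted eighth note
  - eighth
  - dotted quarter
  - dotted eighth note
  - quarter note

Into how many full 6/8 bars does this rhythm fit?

2

One bar of 6/8 = 12 sixteenth notes.
Each duration in sixteenth notes: quarter note = 4; sixteenth note = 1; eighth = 2; dotted quarter = 6; dotted eighth note = 3; eighth = 2; dotted quarter = 6; dotted eighth note = 3; quarter note = 4.
Altogether 4 + 1 + 2 + 6 + 3 + 2 + 6 + 3 + 4 = 31.
31 ÷ 12 = 2 complete bars with 7 left over.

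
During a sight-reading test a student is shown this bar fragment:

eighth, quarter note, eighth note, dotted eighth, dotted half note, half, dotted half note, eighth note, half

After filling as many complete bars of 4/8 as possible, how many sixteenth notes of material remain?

5

One bar of 4/8 = 8 sixteenth notes.
Express everything in sixteenth notes: eighth = 2; quarter note = 4; eighth note = 2; dotted eighth = 3; dotted half note = 12; half = 8; dotted half note = 12; eighth note = 2; half = 8.
Sum: 2 + 4 + 2 + 3 + 12 + 8 + 12 + 2 + 8 = 53.
53 ÷ 8 = 6 complete bars with 5 sixteenth notes remaining.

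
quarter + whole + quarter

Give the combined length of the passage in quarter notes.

Convert each value to quarter notes: quarter = 1; whole = 4; quarter = 1.
Sum: 1 + 4 + 1 = 6 quarter notes.

6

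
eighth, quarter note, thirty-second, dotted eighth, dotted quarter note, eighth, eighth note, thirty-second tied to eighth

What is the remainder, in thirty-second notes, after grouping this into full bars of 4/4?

12

One bar of 4/4 = 32 thirty-second notes.
Convert each value to thirty-second notes: eighth = 4; quarter note = 8; thirty-second = 1; dotted eighth = 6; dotted quarter note = 12; eighth = 4; eighth note = 4; thirty-second tied to eighth (thirty-second + eighth) = 5.
Sum: 4 + 8 + 1 + 6 + 12 + 4 + 4 + 5 = 44.
44 ÷ 32 = 1 complete bar with 12 thirty-second notes remaining.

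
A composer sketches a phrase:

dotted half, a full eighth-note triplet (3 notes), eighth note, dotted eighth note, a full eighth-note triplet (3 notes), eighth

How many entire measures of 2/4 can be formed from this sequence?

3

One bar of 2/4 = 8 sixteenth notes.
In sixteenth notes: dotted half = 12; a full eighth-note triplet (3 notes) (three triplet eighths span one quarter) = 4; eighth note = 2; dotted eighth note = 3; a full eighth-note triplet (3 notes) (three triplet eighths span one quarter) = 4; eighth = 2.
Sum: 12 + 4 + 2 + 3 + 4 + 2 = 27.
27 ÷ 8 = 3 complete bars with 3 left over.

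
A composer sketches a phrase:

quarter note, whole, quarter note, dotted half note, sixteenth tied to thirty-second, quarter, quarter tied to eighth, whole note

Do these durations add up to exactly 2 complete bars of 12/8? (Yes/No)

One bar of 12/8 = 48 thirty-second notes, so 2 bars = 96.
Working in thirty-second notes: quarter note = 8; whole = 32; quarter note = 8; dotted half note = 24; sixteenth tied to thirty-second (sixteenth + thirty-second) = 3; quarter = 8; quarter tied to eighth (quarter + eighth) = 12; whole note = 32.
Total: 8 + 32 + 8 + 24 + 3 + 8 + 12 + 32 = 127.
127 exceeds 96, so the answer is No.

No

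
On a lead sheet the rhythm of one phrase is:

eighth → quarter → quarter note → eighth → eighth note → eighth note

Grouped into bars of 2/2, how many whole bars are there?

1

One bar of 2/2 = 8 eighth notes.
Working in eighth notes: eighth = 1; quarter = 2; quarter note = 2; eighth = 1; eighth note = 1; eighth note = 1.
Total: 1 + 2 + 2 + 1 + 1 + 1 = 8.
8 ÷ 8 = 1 complete bar with 0 left over.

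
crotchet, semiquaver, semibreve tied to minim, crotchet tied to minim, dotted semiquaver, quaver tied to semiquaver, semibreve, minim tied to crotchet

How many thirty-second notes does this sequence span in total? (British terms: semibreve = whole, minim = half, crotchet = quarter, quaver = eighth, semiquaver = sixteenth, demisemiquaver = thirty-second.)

Each duration in thirty-second notes: crotchet = 8; semiquaver = 2; semibreve tied to minim (semibreve + minim) = 48; crotchet tied to minim (crotchet + minim) = 24; dotted semiquaver = 3; quaver tied to semiquaver (quaver + semiquaver) = 6; semibreve = 32; minim tied to crotchet (minim + crotchet) = 24.
Sum: 8 + 2 + 48 + 24 + 3 + 6 + 32 + 24 = 147 thirty-second notes.

147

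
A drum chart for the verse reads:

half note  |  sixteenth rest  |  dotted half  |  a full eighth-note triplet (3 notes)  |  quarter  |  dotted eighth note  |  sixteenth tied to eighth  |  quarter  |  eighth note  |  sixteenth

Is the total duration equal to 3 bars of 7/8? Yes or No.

Yes

One bar of 7/8 = 14 sixteenth notes, so 3 bars = 42.
In sixteenth notes: half note = 8; sixteenth rest = 1; dotted half = 12; a full eighth-note triplet (3 notes) (three triplet eighths span one quarter) = 4; quarter = 4; dotted eighth note = 3; sixteenth tied to eighth (sixteenth + eighth) = 3; quarter = 4; eighth note = 2; sixteenth = 1.
Total: 8 + 1 + 12 + 4 + 4 + 3 + 3 + 4 + 2 + 1 = 42.
42 equals 42, so the answer is Yes.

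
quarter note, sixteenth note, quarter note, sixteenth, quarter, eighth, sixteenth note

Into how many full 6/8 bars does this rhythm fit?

1

One bar of 6/8 = 12 sixteenth notes.
In sixteenth notes: quarter note = 4; sixteenth note = 1; quarter note = 4; sixteenth = 1; quarter = 4; eighth = 2; sixteenth note = 1.
Sum: 4 + 1 + 4 + 1 + 4 + 2 + 1 = 17.
17 ÷ 12 = 1 complete bar with 5 left over.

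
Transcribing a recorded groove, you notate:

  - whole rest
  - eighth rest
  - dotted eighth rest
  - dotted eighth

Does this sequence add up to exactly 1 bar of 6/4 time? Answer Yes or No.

Yes

One bar of 6/4 = 24 sixteenth notes.
In sixteenth notes: whole rest = 16; eighth rest = 2; dotted eighth rest = 3; dotted eighth = 3.
Sum: 16 + 2 + 3 + 3 = 24.
24 equals 24, so the answer is Yes.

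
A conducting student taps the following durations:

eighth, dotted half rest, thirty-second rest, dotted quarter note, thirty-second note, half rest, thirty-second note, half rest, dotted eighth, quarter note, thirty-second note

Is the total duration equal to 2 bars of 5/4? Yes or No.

One bar of 5/4 = 40 thirty-second notes, so 2 bars = 80.
Working in thirty-second notes: eighth = 4; dotted half rest = 24; thirty-second rest = 1; dotted quarter note = 12; thirty-second note = 1; half rest = 16; thirty-second note = 1; half rest = 16; dotted eighth = 6; quarter note = 8; thirty-second note = 1.
Adding: 4 + 24 + 1 + 12 + 1 + 16 + 1 + 16 + 6 + 8 + 1 = 90.
90 exceeds 80, so the answer is No.

No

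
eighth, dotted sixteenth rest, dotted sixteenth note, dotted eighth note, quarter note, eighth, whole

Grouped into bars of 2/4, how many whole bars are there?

3

One bar of 2/4 = 16 thirty-second notes.
Each duration in thirty-second notes: eighth = 4; dotted sixteenth rest = 3; dotted sixteenth note = 3; dotted eighth note = 6; quarter note = 8; eighth = 4; whole = 32.
Total: 4 + 3 + 3 + 6 + 8 + 4 + 32 = 60.
60 ÷ 16 = 3 complete bars with 12 left over.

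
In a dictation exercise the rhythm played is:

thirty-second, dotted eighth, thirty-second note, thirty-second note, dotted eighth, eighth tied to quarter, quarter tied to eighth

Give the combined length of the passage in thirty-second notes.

39

Working in thirty-second notes: thirty-second = 1; dotted eighth = 6; thirty-second note = 1; thirty-second note = 1; dotted eighth = 6; eighth tied to quarter (eighth + quarter) = 12; quarter tied to eighth (quarter + eighth) = 12.
Altogether 1 + 6 + 1 + 1 + 6 + 12 + 12 = 39 thirty-second notes.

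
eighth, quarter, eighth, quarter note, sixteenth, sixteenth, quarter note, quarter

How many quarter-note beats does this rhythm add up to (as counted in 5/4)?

One quarter-note beat = 4 sixteenth notes.
In sixteenth notes: eighth = 2; quarter = 4; eighth = 2; quarter note = 4; sixteenth = 1; sixteenth = 1; quarter note = 4; quarter = 4.
Altogether 2 + 4 + 2 + 4 + 1 + 1 + 4 + 4 = 22.
22 ÷ 4 = 5.5 beats.

5.5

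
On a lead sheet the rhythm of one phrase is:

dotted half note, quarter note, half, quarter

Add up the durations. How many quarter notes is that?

In quarter notes: dotted half note = 3; quarter note = 1; half = 2; quarter = 1.
Sum: 3 + 1 + 2 + 1 = 7 quarter notes.

7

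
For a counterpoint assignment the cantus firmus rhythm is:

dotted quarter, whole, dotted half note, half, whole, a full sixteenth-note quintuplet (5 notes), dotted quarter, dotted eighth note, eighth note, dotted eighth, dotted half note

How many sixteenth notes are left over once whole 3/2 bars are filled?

16

One bar of 3/2 = 24 sixteenth notes.
In sixteenth notes: dotted quarter = 6; whole = 16; dotted half note = 12; half = 8; whole = 16; a full sixteenth-note quintuplet (5 notes) (five quintuplet sixteenths span one quarter) = 4; dotted quarter = 6; dotted eighth note = 3; eighth note = 2; dotted eighth = 3; dotted half note = 12.
Altogether 6 + 16 + 12 + 8 + 16 + 4 + 6 + 3 + 2 + 3 + 12 = 88.
88 ÷ 24 = 3 complete bars with 16 sixteenth notes remaining.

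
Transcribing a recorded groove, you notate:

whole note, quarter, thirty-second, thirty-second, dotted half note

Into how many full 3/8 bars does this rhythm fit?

One bar of 3/8 = 12 thirty-second notes.
Express everything in thirty-second notes: whole note = 32; quarter = 8; thirty-second = 1; thirty-second = 1; dotted half note = 24.
Altogether 32 + 8 + 1 + 1 + 24 = 66.
66 ÷ 12 = 5 complete bars with 6 left over.

5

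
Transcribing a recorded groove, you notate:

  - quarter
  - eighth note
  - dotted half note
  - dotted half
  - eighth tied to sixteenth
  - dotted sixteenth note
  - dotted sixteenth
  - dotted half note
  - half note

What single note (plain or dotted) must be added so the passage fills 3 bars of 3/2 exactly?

whole note

3 bars of 3/2 = 144 thirty-second notes.
Each duration in thirty-second notes: quarter = 8; eighth note = 4; dotted half note = 24; dotted half = 24; eighth tied to sixteenth (eighth + sixteenth) = 6; dotted sixteenth note = 3; dotted sixteenth = 3; dotted half note = 24; half note = 16.
Adding: 8 + 4 + 24 + 24 + 6 + 3 + 3 + 24 + 16 = 112.
Remaining: 144 − 112 = 32 thirty-second notes, which is a whole note.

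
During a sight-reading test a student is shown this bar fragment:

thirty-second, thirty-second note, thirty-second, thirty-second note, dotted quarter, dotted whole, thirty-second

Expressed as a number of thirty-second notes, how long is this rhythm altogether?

Convert each value to thirty-second notes: thirty-second = 1; thirty-second note = 1; thirty-second = 1; thirty-second note = 1; dotted quarter = 12; dotted whole = 48; thirty-second = 1.
Sum: 1 + 1 + 1 + 1 + 12 + 48 + 1 = 65 thirty-second notes.

65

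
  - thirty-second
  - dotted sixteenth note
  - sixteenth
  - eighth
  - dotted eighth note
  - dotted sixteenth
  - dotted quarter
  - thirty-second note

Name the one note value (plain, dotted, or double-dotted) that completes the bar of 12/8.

The bar of 12/8 = 48 thirty-second notes.
Express everything in thirty-second notes: thirty-second = 1; dotted sixteenth note = 3; sixteenth = 2; eighth = 4; dotted eighth note = 6; dotted sixteenth = 3; dotted quarter = 12; thirty-second note = 1.
Total: 1 + 3 + 2 + 4 + 6 + 3 + 12 + 1 = 32.
Remaining: 48 − 32 = 16 thirty-second notes, which is a half note.

half note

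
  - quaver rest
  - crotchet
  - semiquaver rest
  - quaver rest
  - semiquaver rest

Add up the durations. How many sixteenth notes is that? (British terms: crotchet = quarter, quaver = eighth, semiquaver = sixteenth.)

10

Each duration in sixteenth notes: quaver rest = 2; crotchet = 4; semiquaver rest = 1; quaver rest = 2; semiquaver rest = 1.
Sum: 2 + 4 + 1 + 2 + 1 = 10 sixteenth notes.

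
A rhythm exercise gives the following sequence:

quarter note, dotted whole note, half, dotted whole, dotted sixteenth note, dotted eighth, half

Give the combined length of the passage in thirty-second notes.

145

Working in thirty-second notes: quarter note = 8; dotted whole note = 48; half = 16; dotted whole = 48; dotted sixteenth note = 3; dotted eighth = 6; half = 16.
Total: 8 + 48 + 16 + 48 + 3 + 6 + 16 = 145 thirty-second notes.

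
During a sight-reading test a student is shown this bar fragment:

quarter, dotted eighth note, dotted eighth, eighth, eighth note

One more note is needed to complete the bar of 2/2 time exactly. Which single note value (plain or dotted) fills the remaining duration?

The bar of 2/2 = 16 sixteenth notes.
Working in sixteenth notes: quarter = 4; dotted eighth note = 3; dotted eighth = 3; eighth = 2; eighth note = 2.
Total: 4 + 3 + 3 + 2 + 2 = 14.
Remaining: 16 − 14 = 2 sixteenth notes, which is a eighth note.

eighth note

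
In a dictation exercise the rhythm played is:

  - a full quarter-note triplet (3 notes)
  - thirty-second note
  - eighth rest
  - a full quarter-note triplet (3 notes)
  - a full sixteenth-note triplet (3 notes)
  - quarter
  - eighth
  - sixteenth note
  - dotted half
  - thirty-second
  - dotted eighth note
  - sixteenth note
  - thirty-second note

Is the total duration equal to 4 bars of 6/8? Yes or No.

No

One bar of 6/8 = 24 thirty-second notes, so 4 bars = 96.
Convert each value to thirty-second notes: a full quarter-note triplet (3 notes) (three triplet quarters span one half) = 16; thirty-second note = 1; eighth rest = 4; a full quarter-note triplet (3 notes) (three triplet quarters span one half) = 16; a full sixteenth-note triplet (3 notes) (three triplet sixteenths span one eighth) = 4; quarter = 8; eighth = 4; sixteenth note = 2; dotted half = 24; thirty-second = 1; dotted eighth note = 6; sixteenth note = 2; thirty-second note = 1.
Sum: 16 + 1 + 4 + 16 + 4 + 8 + 4 + 2 + 24 + 1 + 6 + 2 + 1 = 89.
89 falls short of 96, so the answer is No.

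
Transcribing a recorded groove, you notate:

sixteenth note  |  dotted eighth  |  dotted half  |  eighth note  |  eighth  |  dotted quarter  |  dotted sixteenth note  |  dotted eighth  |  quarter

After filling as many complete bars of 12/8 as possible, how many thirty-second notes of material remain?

One bar of 12/8 = 48 thirty-second notes.
Working in thirty-second notes: sixteenth note = 2; dotted eighth = 6; dotted half = 24; eighth note = 4; eighth = 4; dotted quarter = 12; dotted sixteenth note = 3; dotted eighth = 6; quarter = 8.
Total: 2 + 6 + 24 + 4 + 4 + 12 + 3 + 6 + 8 = 69.
69 ÷ 48 = 1 complete bar with 21 thirty-second notes remaining.

21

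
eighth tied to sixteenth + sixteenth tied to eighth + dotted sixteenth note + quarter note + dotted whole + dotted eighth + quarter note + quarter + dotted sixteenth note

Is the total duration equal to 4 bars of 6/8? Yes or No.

One bar of 6/8 = 24 thirty-second notes, so 4 bars = 96.
Express everything in thirty-second notes: eighth tied to sixteenth (eighth + sixteenth) = 6; sixteenth tied to eighth (sixteenth + eighth) = 6; dotted sixteenth note = 3; quarter note = 8; dotted whole = 48; dotted eighth = 6; quarter note = 8; quarter = 8; dotted sixteenth note = 3.
Adding: 6 + 6 + 3 + 8 + 48 + 6 + 8 + 8 + 3 = 96.
96 equals 96, so the answer is Yes.

Yes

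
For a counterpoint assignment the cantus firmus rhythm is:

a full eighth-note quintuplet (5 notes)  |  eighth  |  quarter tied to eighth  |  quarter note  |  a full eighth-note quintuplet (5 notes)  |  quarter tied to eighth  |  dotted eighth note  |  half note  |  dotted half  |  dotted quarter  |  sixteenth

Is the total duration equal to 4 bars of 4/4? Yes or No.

Yes

One bar of 4/4 = 16 sixteenth notes, so 4 bars = 64.
Express everything in sixteenth notes: a full eighth-note quintuplet (5 notes) (five quintuplet eighths span one half) = 8; eighth = 2; quarter tied to eighth (quarter + eighth) = 6; quarter note = 4; a full eighth-note quintuplet (5 notes) (five quintuplet eighths span one half) = 8; quarter tied to eighth (quarter + eighth) = 6; dotted eighth note = 3; half note = 8; dotted half = 12; dotted quarter = 6; sixteenth = 1.
Sum: 8 + 2 + 6 + 4 + 8 + 6 + 3 + 8 + 12 + 6 + 1 = 64.
64 equals 64, so the answer is Yes.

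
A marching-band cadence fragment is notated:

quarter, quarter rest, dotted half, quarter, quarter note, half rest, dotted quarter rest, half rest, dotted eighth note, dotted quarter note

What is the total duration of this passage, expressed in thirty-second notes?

Express everything in thirty-second notes: quarter = 8; quarter rest = 8; dotted half = 24; quarter = 8; quarter note = 8; half rest = 16; dotted quarter rest = 12; half rest = 16; dotted eighth note = 6; dotted quarter note = 12.
Sum: 8 + 8 + 24 + 8 + 8 + 16 + 12 + 16 + 6 + 12 = 118 thirty-second notes.

118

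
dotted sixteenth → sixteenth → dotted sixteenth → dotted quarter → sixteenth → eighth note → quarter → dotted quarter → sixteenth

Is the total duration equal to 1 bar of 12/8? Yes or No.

One bar of 12/8 = 48 thirty-second notes.
Each duration in thirty-second notes: dotted sixteenth = 3; sixteenth = 2; dotted sixteenth = 3; dotted quarter = 12; sixteenth = 2; eighth note = 4; quarter = 8; dotted quarter = 12; sixteenth = 2.
Total: 3 + 2 + 3 + 12 + 2 + 4 + 8 + 12 + 2 = 48.
48 equals 48, so the answer is Yes.

Yes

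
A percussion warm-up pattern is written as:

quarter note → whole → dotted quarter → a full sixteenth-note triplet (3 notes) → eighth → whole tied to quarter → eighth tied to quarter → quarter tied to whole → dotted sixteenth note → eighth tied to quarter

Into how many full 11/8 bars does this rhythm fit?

3

One bar of 11/8 = 44 thirty-second notes.
In thirty-second notes: quarter note = 8; whole = 32; dotted quarter = 12; a full sixteenth-note triplet (3 notes) (three triplet sixteenths span one eighth) = 4; eighth = 4; whole tied to quarter (whole + quarter) = 40; eighth tied to quarter (eighth + quarter) = 12; quarter tied to whole (quarter + whole) = 40; dotted sixteenth note = 3; eighth tied to quarter (eighth + quarter) = 12.
Sum: 8 + 32 + 12 + 4 + 4 + 40 + 12 + 40 + 3 + 12 = 167.
167 ÷ 44 = 3 complete bars with 35 left over.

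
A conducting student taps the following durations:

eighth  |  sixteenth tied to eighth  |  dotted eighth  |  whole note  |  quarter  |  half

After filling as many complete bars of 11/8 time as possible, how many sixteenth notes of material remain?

14

One bar of 11/8 = 22 sixteenth notes.
Express everything in sixteenth notes: eighth = 2; sixteenth tied to eighth (sixteenth + eighth) = 3; dotted eighth = 3; whole note = 16; quarter = 4; half = 8.
Altogether 2 + 3 + 3 + 16 + 4 + 8 = 36.
36 ÷ 22 = 1 complete bar with 14 sixteenth notes remaining.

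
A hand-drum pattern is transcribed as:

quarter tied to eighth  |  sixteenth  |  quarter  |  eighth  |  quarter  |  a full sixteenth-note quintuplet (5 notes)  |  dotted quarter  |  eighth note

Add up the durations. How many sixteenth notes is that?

29

In sixteenth notes: quarter tied to eighth (quarter + eighth) = 6; sixteenth = 1; quarter = 4; eighth = 2; quarter = 4; a full sixteenth-note quintuplet (5 notes) (five quintuplet sixteenths span one quarter) = 4; dotted quarter = 6; eighth note = 2.
Sum: 6 + 1 + 4 + 2 + 4 + 4 + 6 + 2 = 29 sixteenth notes.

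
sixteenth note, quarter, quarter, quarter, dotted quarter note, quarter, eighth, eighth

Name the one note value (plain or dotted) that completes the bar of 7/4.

The bar of 7/4 = 28 sixteenth notes.
Each duration in sixteenth notes: sixteenth note = 1; quarter = 4; quarter = 4; quarter = 4; dotted quarter note = 6; quarter = 4; eighth = 2; eighth = 2.
Altogether 1 + 4 + 4 + 4 + 6 + 4 + 2 + 2 = 27.
Remaining: 28 − 27 = 1 sixteenth note, which is a sixteenth note.

sixteenth note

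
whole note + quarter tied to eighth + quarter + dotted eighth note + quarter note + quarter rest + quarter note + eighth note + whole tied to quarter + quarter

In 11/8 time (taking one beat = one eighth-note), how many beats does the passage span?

33.5

One eighth-note beat = 2 sixteenth notes.
Convert each value to sixteenth notes: whole note = 16; quarter tied to eighth (quarter + eighth) = 6; quarter = 4; dotted eighth note = 3; quarter note = 4; quarter rest = 4; quarter note = 4; eighth note = 2; whole tied to quarter (whole + quarter) = 20; quarter = 4.
Sum: 16 + 6 + 4 + 3 + 4 + 4 + 4 + 2 + 20 + 4 = 67.
67 ÷ 2 = 33.5 beats.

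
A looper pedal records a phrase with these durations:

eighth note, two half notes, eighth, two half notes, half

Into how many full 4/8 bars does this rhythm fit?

One bar of 4/8 = 4 eighth notes.
Express everything in eighth notes: eighth note = 1; half note = 4; half note = 4; eighth = 1; half note = 4; half note = 4; half = 4.
Total: 1 + 4 + 4 + 1 + 4 + 4 + 4 = 22.
22 ÷ 4 = 5 complete bars with 2 left over.

5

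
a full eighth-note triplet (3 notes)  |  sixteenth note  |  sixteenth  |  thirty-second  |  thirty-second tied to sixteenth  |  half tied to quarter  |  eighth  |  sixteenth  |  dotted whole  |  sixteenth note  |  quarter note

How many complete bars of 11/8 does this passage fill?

One bar of 11/8 = 44 thirty-second notes.
Each duration in thirty-second notes: a full eighth-note triplet (3 notes) (three triplet eighths span one quarter) = 8; sixteenth note = 2; sixteenth = 2; thirty-second = 1; thirty-second tied to sixteenth (thirty-second + sixteenth) = 3; half tied to quarter (half + quarter) = 24; eighth = 4; sixteenth = 2; dotted whole = 48; sixteenth note = 2; quarter note = 8.
Sum: 8 + 2 + 2 + 1 + 3 + 24 + 4 + 2 + 48 + 2 + 8 = 104.
104 ÷ 44 = 2 complete bars with 16 left over.

2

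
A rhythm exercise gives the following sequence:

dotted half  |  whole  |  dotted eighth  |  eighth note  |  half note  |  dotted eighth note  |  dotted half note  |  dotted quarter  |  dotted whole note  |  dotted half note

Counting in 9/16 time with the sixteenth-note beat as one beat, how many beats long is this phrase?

One sixteenth-note beat = 2 thirty-second notes.
Express everything in thirty-second notes: dotted half = 24; whole = 32; dotted eighth = 6; eighth note = 4; half note = 16; dotted eighth note = 6; dotted half note = 24; dotted quarter = 12; dotted whole note = 48; dotted half note = 24.
Sum: 24 + 32 + 6 + 4 + 16 + 6 + 24 + 12 + 48 + 24 = 196.
196 ÷ 2 = 98 beats.

98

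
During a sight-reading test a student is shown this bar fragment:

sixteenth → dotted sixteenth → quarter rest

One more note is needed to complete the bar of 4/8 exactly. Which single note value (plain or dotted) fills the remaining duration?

dotted sixteenth note

The bar of 4/8 = 16 thirty-second notes.
In thirty-second notes: sixteenth = 2; dotted sixteenth = 3; quarter rest = 8.
Sum: 2 + 3 + 8 = 13.
Remaining: 16 − 13 = 3 thirty-second notes, which is a dotted sixteenth note.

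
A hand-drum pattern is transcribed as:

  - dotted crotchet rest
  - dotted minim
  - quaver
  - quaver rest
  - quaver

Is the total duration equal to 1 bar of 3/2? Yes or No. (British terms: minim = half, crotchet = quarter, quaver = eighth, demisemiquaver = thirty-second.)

One bar of 3/2 = 12 eighth notes.
Express everything in eighth notes: dotted crotchet rest = 3; dotted minim = 6; quaver = 1; quaver rest = 1; quaver = 1.
Sum: 3 + 6 + 1 + 1 + 1 = 12.
12 equals 12, so the answer is Yes.

Yes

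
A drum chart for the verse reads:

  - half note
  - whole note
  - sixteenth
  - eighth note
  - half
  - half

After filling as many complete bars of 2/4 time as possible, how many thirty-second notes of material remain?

6

One bar of 2/4 = 8 sixteenth notes.
Each duration in sixteenth notes: half note = 8; whole note = 16; sixteenth = 1; eighth note = 2; half = 8; half = 8.
Total: 8 + 16 + 1 + 2 + 8 + 8 = 43.
43 ÷ 8 = 5 complete bars with 3 sixteenth notes remaining = 6 thirty-second notes.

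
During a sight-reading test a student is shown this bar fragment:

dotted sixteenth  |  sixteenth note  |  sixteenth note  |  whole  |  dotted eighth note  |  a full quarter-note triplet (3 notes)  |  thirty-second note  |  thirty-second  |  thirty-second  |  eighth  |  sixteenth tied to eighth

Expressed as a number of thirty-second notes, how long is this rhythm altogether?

Each duration in thirty-second notes: dotted sixteenth = 3; sixteenth note = 2; sixteenth note = 2; whole = 32; dotted eighth note = 6; a full quarter-note triplet (3 notes) (three triplet quarters span one half) = 16; thirty-second note = 1; thirty-second = 1; thirty-second = 1; eighth = 4; sixteenth tied to eighth (sixteenth + eighth) = 6.
Total: 3 + 2 + 2 + 32 + 6 + 16 + 1 + 1 + 1 + 4 + 6 = 74 thirty-second notes.

74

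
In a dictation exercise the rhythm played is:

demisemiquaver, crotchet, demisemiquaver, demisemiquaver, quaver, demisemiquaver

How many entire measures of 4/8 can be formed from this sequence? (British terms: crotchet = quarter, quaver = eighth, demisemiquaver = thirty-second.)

1

One bar of 4/8 = 16 thirty-second notes.
Each duration in thirty-second notes: demisemiquaver = 1; crotchet = 8; demisemiquaver = 1; demisemiquaver = 1; quaver = 4; demisemiquaver = 1.
Sum: 1 + 8 + 1 + 1 + 4 + 1 = 16.
16 ÷ 16 = 1 complete bar with 0 left over.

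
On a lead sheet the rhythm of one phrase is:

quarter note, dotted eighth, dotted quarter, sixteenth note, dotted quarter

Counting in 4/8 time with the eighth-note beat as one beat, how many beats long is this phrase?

One eighth-note beat = 2 sixteenth notes.
Convert each value to sixteenth notes: quarter note = 4; dotted eighth = 3; dotted quarter = 6; sixteenth note = 1; dotted quarter = 6.
Adding: 4 + 3 + 6 + 1 + 6 = 20.
20 ÷ 2 = 10 beats.

10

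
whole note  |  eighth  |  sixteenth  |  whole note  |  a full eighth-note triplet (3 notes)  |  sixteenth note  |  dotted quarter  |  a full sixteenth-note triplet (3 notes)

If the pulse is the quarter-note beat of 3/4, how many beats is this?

12

One quarter-note beat = 4 sixteenth notes.
Working in sixteenth notes: whole note = 16; eighth = 2; sixteenth = 1; whole note = 16; a full eighth-note triplet (3 notes) (three triplet eighths span one quarter) = 4; sixteenth note = 1; dotted quarter = 6; a full sixteenth-note triplet (3 notes) (three triplet sixteenths span one eighth) = 2.
Adding: 16 + 2 + 1 + 16 + 4 + 1 + 6 + 2 = 48.
48 ÷ 4 = 12 beats.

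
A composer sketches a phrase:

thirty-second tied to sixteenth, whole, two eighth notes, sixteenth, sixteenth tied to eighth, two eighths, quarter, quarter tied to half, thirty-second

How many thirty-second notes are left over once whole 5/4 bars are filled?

12

One bar of 5/4 = 40 thirty-second notes.
Express everything in thirty-second notes: thirty-second tied to sixteenth (thirty-second + sixteenth) = 3; whole = 32; eighth note = 4; eighth note = 4; sixteenth = 2; sixteenth tied to eighth (sixteenth + eighth) = 6; eighth = 4; eighth = 4; quarter = 8; quarter tied to half (quarter + half) = 24; thirty-second = 1.
Total: 3 + 32 + 4 + 4 + 2 + 6 + 4 + 4 + 8 + 24 + 1 = 92.
92 ÷ 40 = 2 complete bars with 12 thirty-second notes remaining.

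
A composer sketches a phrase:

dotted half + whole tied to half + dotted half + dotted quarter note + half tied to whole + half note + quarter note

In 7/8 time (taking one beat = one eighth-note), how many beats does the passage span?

One eighth-note beat = 2 sixteenth notes.
Express everything in sixteenth notes: dotted half = 12; whole tied to half (whole + half) = 24; dotted half = 12; dotted quarter note = 6; half tied to whole (half + whole) = 24; half note = 8; quarter note = 4.
Total: 12 + 24 + 12 + 6 + 24 + 8 + 4 = 90.
90 ÷ 2 = 45 beats.

45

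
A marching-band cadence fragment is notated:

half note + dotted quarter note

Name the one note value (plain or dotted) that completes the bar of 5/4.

dotted quarter note

The bar of 5/4 = 10 eighth notes.
Each duration in eighth notes: half note = 4; dotted quarter note = 3.
Total: 4 + 3 = 7.
Remaining: 10 − 7 = 3 eighth notes, which is a dotted quarter note.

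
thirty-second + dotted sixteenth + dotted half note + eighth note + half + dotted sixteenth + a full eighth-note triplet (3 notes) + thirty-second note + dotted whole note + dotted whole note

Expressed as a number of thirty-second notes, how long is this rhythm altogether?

Each duration in thirty-second notes: thirty-second = 1; dotted sixteenth = 3; dotted half note = 24; eighth note = 4; half = 16; dotted sixteenth = 3; a full eighth-note triplet (3 notes) (three triplet eighths span one quarter) = 8; thirty-second note = 1; dotted whole note = 48; dotted whole note = 48.
Altogether 1 + 3 + 24 + 4 + 16 + 3 + 8 + 1 + 48 + 48 = 156 thirty-second notes.

156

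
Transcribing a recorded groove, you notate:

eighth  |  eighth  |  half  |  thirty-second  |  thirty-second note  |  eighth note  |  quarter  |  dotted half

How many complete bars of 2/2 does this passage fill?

1

One bar of 2/2 = 32 thirty-second notes.
Convert each value to thirty-second notes: eighth = 4; eighth = 4; half = 16; thirty-second = 1; thirty-second note = 1; eighth note = 4; quarter = 8; dotted half = 24.
Altogether 4 + 4 + 16 + 1 + 1 + 4 + 8 + 24 = 62.
62 ÷ 32 = 1 complete bar with 30 left over.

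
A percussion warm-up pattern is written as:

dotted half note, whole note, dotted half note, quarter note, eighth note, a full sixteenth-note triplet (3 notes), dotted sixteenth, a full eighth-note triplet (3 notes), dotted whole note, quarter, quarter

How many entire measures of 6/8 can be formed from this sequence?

7

One bar of 6/8 = 24 thirty-second notes.
Working in thirty-second notes: dotted half note = 24; whole note = 32; dotted half note = 24; quarter note = 8; eighth note = 4; a full sixteenth-note triplet (3 notes) (three triplet sixteenths span one eighth) = 4; dotted sixteenth = 3; a full eighth-note triplet (3 notes) (three triplet eighths span one quarter) = 8; dotted whole note = 48; quarter = 8; quarter = 8.
Sum: 24 + 32 + 24 + 8 + 4 + 4 + 3 + 8 + 48 + 8 + 8 = 171.
171 ÷ 24 = 7 complete bars with 3 left over.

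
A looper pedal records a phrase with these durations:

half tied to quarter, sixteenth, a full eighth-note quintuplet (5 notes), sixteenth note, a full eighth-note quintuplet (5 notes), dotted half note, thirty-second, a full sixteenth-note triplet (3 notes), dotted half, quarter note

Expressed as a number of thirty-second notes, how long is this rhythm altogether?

121

Convert each value to thirty-second notes: half tied to quarter (half + quarter) = 24; sixteenth = 2; a full eighth-note quintuplet (5 notes) (five quintuplet eighths span one half) = 16; sixteenth note = 2; a full eighth-note quintuplet (5 notes) (five quintuplet eighths span one half) = 16; dotted half note = 24; thirty-second = 1; a full sixteenth-note triplet (3 notes) (three triplet sixteenths span one eighth) = 4; dotted half = 24; quarter note = 8.
Adding: 24 + 2 + 16 + 2 + 16 + 24 + 1 + 4 + 24 + 8 = 121 thirty-second notes.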